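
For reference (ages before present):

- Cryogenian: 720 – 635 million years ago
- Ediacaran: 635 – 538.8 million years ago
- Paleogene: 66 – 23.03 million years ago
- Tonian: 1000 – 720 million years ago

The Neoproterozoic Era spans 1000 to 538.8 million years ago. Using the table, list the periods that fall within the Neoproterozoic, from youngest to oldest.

Ediacaran, Cryogenian, Tonian

Periods with both bounds inside 1000–538.8 Ma: Ediacaran (635–538.8), Cryogenian (720–635), Tonian (1000–720).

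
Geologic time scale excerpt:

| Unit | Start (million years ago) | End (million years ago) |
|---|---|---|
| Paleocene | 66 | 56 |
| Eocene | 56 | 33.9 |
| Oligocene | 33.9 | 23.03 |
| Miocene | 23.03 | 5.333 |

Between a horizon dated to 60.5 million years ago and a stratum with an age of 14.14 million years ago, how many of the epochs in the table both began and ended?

The older date is 60.5 Ma and the younger is 14.14 Ma.
Epochs with start < 60.5 and end > 14.14 Ma: Eocene (56–33.9), Oligocene (33.9–23.03).
That is 2 complete epochs.

2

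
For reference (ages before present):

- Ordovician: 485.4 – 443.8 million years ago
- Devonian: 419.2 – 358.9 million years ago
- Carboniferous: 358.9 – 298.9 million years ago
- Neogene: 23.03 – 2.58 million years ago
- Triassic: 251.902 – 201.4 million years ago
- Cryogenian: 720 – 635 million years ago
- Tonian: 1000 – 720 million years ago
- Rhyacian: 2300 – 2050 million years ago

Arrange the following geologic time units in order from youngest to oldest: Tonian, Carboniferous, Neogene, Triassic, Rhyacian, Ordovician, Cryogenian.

Neogene, Triassic, Carboniferous, Ordovician, Cryogenian, Tonian, Rhyacian

The oldest of these is Rhyacian (starts 2300 Ma) and the youngest is Neogene (ends 2.58 Ma).
In between, by decreasing start age: Tonian (1000), Cryogenian (720), Ordovician (485.4), Carboniferous (358.9), Triassic (251.902).
Listing youngest first means reversing that sequence.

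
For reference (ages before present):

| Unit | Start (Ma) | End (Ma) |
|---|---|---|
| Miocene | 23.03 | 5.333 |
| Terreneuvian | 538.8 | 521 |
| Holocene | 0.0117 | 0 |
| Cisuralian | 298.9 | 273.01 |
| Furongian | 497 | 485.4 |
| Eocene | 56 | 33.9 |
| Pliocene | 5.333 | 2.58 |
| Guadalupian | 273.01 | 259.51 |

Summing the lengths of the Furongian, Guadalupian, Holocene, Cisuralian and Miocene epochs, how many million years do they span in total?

Each duration: Furongian = 11.6; Guadalupian = 13.5; Holocene = 0.0117; Cisuralian = 25.89; Miocene = 17.697.
Sum: 11.6 + 13.5 + 0.0117 + 25.89 + 17.697 = 68.6987 Myr.

68.6987 million years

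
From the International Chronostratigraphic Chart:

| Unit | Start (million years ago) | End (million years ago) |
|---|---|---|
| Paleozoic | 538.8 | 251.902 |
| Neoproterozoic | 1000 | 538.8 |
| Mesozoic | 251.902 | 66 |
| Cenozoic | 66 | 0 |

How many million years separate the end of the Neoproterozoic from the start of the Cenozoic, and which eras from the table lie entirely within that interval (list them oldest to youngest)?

472.8 million years; Paleozoic, Mesozoic

End of Neoproterozoic = 538.8 Ma; start of Cenozoic = 66 Ma.
Gap = 538.8 − 66 = 472.8 Myr.
Eras wholly inside 538.8–66 Ma: Paleozoic (538.8–251.902), Mesozoic (251.902–66).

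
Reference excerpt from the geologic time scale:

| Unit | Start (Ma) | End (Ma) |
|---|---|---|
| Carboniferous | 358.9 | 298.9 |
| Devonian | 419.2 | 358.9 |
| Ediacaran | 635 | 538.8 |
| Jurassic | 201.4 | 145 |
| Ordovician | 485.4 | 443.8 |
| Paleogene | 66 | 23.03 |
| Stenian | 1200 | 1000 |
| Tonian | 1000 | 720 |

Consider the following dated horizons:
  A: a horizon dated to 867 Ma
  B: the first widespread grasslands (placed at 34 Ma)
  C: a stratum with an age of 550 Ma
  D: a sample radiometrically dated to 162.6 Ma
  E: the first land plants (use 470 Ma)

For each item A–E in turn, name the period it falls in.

Match each age against the start–end ranges in the excerpt: A = 867 Ma → Tonian (1000–720); B = 34 Ma → Paleogene (66–23.03); C = 550 Ma → Ediacaran (635–538.8); D = 162.6 Ma → Jurassic (201.4–145); E = 470 Ma → Ordovician (485.4–443.8).

A — Tonian; B — Paleogene; C — Ediacaran; D — Jurassic; E — Ordovician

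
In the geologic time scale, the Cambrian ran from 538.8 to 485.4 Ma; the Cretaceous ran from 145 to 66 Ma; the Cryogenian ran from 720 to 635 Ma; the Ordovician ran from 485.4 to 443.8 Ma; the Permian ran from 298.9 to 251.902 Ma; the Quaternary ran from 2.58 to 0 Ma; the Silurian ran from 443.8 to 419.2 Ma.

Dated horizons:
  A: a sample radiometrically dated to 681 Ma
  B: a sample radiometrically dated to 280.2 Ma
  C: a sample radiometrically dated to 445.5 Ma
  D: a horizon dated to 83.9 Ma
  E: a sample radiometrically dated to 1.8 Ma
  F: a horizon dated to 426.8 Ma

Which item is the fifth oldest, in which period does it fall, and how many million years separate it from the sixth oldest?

D, in the Cretaceous; 82.1 million years to E

Sorted oldest-first by Ma: A (681), C (445.5), F (426.8), B (280.2), D (83.9), E (1.8).
The fifth oldest is D at 83.9 Ma, which lies in 145–66 Ma: the Cretaceous.
The sixth oldest is E at 1.8 Ma; separation = |83.9 − 1.8| = 82.1 Myr.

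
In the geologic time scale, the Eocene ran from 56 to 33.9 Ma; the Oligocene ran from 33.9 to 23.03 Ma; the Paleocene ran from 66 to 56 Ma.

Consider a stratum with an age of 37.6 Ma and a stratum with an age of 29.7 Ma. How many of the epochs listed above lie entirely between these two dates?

Checking each listed span, none has both start < 37.6 Ma and end > 29.7 Ma — every epoch straddles one of the two dates or lies outside them — so the count is 0.

0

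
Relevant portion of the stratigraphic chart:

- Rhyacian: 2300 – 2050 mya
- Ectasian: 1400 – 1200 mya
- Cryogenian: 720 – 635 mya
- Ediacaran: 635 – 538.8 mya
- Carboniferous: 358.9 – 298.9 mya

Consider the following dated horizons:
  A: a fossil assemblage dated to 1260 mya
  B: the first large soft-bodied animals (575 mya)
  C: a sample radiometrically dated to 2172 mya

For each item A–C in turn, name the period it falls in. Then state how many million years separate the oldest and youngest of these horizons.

A: 1260 Ma lies in 1400–1200 Ma, so Ectasian.
B: 575 Ma lies in 635–538.8 Ma, so Ediacaran.
C: 2172 Ma lies in 2300–2050 Ma, so Rhyacian.
Oldest = 2172 Ma, youngest = 575 Ma → span 1597 Myr.

A — Ectasian; B — Ediacaran; C — Rhyacian; span 1597 million years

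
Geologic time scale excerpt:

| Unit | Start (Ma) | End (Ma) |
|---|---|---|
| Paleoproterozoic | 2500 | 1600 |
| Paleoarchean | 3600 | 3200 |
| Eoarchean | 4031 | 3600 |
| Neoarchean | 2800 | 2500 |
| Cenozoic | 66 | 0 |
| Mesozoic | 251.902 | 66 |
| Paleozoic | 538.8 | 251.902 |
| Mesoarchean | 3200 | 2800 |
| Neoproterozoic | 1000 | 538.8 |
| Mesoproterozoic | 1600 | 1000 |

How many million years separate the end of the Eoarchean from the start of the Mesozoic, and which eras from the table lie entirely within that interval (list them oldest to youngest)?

3348.098 million years; Paleoarchean, Mesoarchean, Neoarchean, Paleoproterozoic, Mesoproterozoic, Neoproterozoic, Paleozoic

End of Eoarchean = 3600 Ma; start of Mesozoic = 251.902 Ma.
Gap = 3600 − 251.902 = 3348.098 Myr.
Eras wholly inside 3600–251.902 Ma: Paleoarchean (3600–3200), Mesoarchean (3200–2800), Neoarchean (2800–2500), Paleoproterozoic (2500–1600), Mesoproterozoic (1600–1000), Neoproterozoic (1000–538.8), Paleozoic (538.8–251.902).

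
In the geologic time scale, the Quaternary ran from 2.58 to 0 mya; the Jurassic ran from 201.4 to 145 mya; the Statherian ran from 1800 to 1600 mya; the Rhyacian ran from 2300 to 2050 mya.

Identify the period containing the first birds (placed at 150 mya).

Jurassic

150 Ma lies between 201.4 and 145 Ma, so it falls in the Jurassic.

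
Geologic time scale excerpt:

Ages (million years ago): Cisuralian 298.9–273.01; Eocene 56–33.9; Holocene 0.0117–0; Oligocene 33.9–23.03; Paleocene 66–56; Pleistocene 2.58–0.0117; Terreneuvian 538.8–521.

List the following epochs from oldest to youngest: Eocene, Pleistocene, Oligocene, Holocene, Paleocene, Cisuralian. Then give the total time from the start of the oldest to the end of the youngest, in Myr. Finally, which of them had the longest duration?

Start ages (Ma): Cisuralian 298.9, Paleocene 66, Eocene 56, Oligocene 33.9, Pleistocene 2.58, Holocene 0.0117.
Ordered oldest to youngest: Cisuralian, Paleocene, Eocene, Oligocene, Pleistocene, Holocene.
Span = 298.9 − 0 = 298.9 Myr.
Durations: Pleistocene 2.5683, Eocene 22.1, Paleocene 10, Holocene 0.0117, Oligocene 10.87, Cisuralian 25.89 → longest is Cisuralian (25.89 Myr).

Cisuralian, Paleocene, Eocene, Oligocene, Pleistocene, Holocene; total span 298.9 Myr; longest is Cisuralian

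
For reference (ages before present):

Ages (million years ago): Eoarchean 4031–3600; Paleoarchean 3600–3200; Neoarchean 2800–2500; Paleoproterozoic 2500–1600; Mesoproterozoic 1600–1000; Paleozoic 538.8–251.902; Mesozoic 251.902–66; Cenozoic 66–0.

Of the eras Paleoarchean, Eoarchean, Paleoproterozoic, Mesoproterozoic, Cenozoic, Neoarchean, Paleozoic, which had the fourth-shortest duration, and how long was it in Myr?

Durations: Paleoarchean 400; Eoarchean 431; Paleoproterozoic 900; Mesoproterozoic 600; Cenozoic 66; Neoarchean 300; Paleozoic 286.898 Myr.
Sorted shortest-first: Cenozoic (66), Paleozoic (286.898), Neoarchean (300), Paleoarchean (400), Eoarchean (431), Mesoproterozoic (600), Paleoproterozoic (900).
The fourth shortest is Paleoarchean at 400 Myr.

Paleoarchean, 400 million years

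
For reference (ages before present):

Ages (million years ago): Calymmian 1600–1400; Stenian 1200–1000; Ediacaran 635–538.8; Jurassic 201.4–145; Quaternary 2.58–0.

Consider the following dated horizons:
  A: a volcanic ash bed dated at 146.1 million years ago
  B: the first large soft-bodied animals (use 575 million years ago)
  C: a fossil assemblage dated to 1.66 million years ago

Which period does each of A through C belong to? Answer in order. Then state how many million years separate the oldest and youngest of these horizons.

A — Jurassic; B — Ediacaran; C — Quaternary; span 573.34 million years

A: 146.1 Ma lies in 201.4–145 Ma, so Jurassic.
B: 575 Ma lies in 635–538.8 Ma, so Ediacaran.
C: 1.66 Ma lies in 2.58–0 Ma, so Quaternary.
Oldest = 575 Ma, youngest = 1.66 Ma → span 573.34 Myr.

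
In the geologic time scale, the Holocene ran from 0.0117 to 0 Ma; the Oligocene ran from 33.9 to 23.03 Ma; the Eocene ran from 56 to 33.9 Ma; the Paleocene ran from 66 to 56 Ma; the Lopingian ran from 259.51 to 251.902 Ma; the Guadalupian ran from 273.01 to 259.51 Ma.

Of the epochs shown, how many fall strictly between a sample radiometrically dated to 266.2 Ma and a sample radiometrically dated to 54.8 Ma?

The older date is 266.2 Ma and the younger is 54.8 Ma.
Epochs with start < 266.2 and end > 54.8 Ma: Lopingian (259.51–251.902), Paleocene (66–56).
That is 2 complete epochs.

2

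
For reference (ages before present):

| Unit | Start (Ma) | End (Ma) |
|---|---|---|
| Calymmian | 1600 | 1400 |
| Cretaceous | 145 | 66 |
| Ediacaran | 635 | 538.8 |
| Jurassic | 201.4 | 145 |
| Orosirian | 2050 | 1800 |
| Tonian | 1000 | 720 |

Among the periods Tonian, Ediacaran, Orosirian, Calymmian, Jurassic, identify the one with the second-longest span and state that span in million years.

Durations: Tonian 280; Ediacaran 96.2; Orosirian 250; Calymmian 200; Jurassic 56.4 Myr.
Sorted longest-first: Tonian (280), Orosirian (250), Calymmian (200), Ediacaran (96.2), Jurassic (56.4).
The second longest is Orosirian at 250 Myr.

Orosirian, 250 million years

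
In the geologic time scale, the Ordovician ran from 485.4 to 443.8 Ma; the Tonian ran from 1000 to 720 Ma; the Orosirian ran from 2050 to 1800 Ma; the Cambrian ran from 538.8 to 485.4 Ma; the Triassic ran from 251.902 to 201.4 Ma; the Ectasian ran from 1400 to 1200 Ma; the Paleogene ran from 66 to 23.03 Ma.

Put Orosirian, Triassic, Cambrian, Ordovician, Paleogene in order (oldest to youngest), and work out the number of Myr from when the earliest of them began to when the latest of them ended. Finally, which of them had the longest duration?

Start ages (Ma): Orosirian 2050, Cambrian 538.8, Ordovician 485.4, Triassic 251.902, Paleogene 66.
Ordered oldest to youngest: Orosirian, Cambrian, Ordovician, Triassic, Paleogene.
Span = 2050 − 23.03 = 2026.97 Myr.
Durations: Triassic 50.502, Orosirian 250, Cambrian 53.4, Ordovician 41.6, Paleogene 42.97 → longest is Orosirian (250 Myr).

Orosirian → Cambrian → Ordovician → Triassic → Paleogene; total span 2026.97 Myr; longest is Orosirian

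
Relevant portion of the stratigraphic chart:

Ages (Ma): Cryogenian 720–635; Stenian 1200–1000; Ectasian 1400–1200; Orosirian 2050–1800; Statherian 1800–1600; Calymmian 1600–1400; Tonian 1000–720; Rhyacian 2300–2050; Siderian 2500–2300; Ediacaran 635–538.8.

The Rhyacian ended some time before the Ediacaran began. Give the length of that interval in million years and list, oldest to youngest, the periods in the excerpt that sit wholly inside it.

1415 million years; Orosirian, Statherian, Calymmian, Ectasian, Stenian, Tonian, Cryogenian

End of Rhyacian = 2050 Ma; start of Ediacaran = 635 Ma.
Gap = 2050 − 635 = 1415 Myr.
Periods wholly inside 2050–635 Ma: Orosirian (2050–1800), Statherian (1800–1600), Calymmian (1600–1400), Ectasian (1400–1200), Stenian (1200–1000), Tonian (1000–720), Cryogenian (720–635).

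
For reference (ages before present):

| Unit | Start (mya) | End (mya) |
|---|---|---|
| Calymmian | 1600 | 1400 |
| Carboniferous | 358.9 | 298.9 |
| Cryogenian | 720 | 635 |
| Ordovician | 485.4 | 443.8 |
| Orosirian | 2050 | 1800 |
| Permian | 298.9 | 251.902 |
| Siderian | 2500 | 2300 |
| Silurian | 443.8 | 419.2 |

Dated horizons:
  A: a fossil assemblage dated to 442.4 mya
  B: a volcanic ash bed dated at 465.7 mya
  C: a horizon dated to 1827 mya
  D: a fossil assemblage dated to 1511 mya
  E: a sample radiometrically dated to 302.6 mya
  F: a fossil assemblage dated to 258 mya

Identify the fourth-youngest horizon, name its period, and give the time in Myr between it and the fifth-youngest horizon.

Sorted youngest-first by Ma: F (258), E (302.6), A (442.4), B (465.7), D (1511), C (1827).
The fourth youngest is B at 465.7 Ma, which lies in 485.4–443.8 Ma: the Ordovician.
The fifth youngest is D at 1511 Ma; separation = |465.7 − 1511| = 1045.3 Myr.

B, in the Ordovician; 1045.3 million years to D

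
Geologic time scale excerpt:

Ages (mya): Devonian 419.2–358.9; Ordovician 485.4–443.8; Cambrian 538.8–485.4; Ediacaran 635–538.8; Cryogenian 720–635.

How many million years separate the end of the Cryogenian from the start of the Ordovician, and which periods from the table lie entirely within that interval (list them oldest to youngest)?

149.6 million years; Ediacaran, Cambrian

End of Cryogenian = 635 Ma; start of Ordovician = 485.4 Ma.
Gap = 635 − 485.4 = 149.6 Myr.
Periods wholly inside 635–485.4 Ma: Ediacaran (635–538.8), Cambrian (538.8–485.4).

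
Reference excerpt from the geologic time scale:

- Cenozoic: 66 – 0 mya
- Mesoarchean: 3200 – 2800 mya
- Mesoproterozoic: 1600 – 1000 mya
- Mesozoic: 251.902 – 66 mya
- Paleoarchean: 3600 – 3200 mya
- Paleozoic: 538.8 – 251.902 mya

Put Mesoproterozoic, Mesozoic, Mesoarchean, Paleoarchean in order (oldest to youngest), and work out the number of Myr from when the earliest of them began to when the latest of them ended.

Paleoarchean, Mesoarchean, Mesoproterozoic, Mesozoic; total span 3534 Myr

From the excerpt: Mesoproterozoic 1600–1000; Mesozoic 251.902–66; Mesoarchean 3200–2800; Paleoarchean 3600–3200 (Ma).
Larger Ma is earlier, so the oldest is Paleoarchean and the youngest is Mesozoic; oldest to youngest: Paleoarchean, Mesoarchean, Mesoproterozoic, Mesozoic.
Oldest start 3600 minus youngest end 66 gives 3534 Myr overall.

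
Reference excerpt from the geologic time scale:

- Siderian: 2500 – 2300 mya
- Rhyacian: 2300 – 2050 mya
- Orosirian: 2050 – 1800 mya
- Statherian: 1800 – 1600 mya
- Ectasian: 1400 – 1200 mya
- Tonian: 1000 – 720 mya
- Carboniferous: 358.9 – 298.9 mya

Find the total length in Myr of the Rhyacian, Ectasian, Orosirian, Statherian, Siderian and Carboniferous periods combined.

Duration is start − end for each: (2300 − 2050) + (1400 − 1200) + (2050 − 1800) + (1800 − 1600) + (2500 − 2300) + (358.9 − 298.9).
That is 250 + 200 + 250 + 200 + 200 + 60, which totals 1160 million years.

1160 million years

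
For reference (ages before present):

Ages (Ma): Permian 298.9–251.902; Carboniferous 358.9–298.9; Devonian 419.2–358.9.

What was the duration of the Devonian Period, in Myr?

60.3 million years

419.2 − 358.9 = 60.3 million years.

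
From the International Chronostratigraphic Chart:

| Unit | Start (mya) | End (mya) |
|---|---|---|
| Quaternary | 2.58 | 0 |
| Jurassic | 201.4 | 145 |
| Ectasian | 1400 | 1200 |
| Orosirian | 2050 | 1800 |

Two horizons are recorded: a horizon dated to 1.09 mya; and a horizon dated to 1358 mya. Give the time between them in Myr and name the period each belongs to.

Elapsed time: 1358 − 1.09 = 1356.91 Myr.
1.09 Ma lies within 2.58–0 Ma: Quaternary.
1358 Ma lies within 1400–1200 Ma: Ectasian.

1356.91 million years apart; the first in the Quaternary, the second in the Ectasian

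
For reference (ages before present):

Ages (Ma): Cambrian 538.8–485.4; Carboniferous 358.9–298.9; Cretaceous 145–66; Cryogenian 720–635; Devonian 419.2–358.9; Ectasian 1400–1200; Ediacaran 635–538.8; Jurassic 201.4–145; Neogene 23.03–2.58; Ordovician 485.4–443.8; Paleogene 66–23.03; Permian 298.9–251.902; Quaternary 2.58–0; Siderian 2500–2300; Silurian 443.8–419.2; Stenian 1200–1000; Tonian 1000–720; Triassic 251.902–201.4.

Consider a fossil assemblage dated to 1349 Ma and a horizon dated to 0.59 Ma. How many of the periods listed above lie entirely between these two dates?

15

The older date is 1349 Ma and the younger is 0.59 Ma.
Periods with start < 1349 and end > 0.59 Ma: Stenian (1200–1000), Tonian (1000–720), Cryogenian (720–635), Ediacaran (635–538.8), Cambrian (538.8–485.4), Ordovician (485.4–443.8), Silurian (443.8–419.2), Devonian (419.2–358.9), Carboniferous (358.9–298.9), Permian (298.9–251.902), Triassic (251.902–201.4), Jurassic (201.4–145), Cretaceous (145–66), Paleogene (66–23.03), Neogene (23.03–2.58).
That is 15 complete periods.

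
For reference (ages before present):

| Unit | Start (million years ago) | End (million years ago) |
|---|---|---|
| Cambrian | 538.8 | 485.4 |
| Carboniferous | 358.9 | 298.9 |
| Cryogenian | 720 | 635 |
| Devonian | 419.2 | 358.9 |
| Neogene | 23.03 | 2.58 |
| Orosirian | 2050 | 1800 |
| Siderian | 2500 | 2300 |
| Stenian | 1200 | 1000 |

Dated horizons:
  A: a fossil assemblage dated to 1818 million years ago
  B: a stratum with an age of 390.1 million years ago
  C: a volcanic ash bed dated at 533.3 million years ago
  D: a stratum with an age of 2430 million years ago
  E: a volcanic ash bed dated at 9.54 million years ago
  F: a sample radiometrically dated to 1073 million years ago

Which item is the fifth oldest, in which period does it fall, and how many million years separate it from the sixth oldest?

B, in the Devonian; 380.56 million years to E

Larger Ma means older, so oldest first: D 2430 > A 1818 > F 1073 > C 533.3 > B 390.1 > E 9.54.
Counting 5 along gives B (390.1 Ma); the excerpt puts that inside the Devonian, 419.2–358.9 Ma.
Next in line is E (9.54 Ma), and 390.1 − 9.54 = 380.56 Myr.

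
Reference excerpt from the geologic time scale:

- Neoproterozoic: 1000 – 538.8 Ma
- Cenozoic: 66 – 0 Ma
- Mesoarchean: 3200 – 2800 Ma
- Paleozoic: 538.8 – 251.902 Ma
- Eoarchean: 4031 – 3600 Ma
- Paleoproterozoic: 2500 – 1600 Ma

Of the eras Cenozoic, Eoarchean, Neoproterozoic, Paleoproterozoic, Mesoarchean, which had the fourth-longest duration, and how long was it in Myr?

Start − end for each: Cenozoic 66 − 0 = 66; Eoarchean 4031 − 3600 = 431; Neoproterozoic 1000 − 538.8 = 461.2; Paleoproterozoic 2500 − 1600 = 900; Mesoarchean 3200 − 2800 = 400.
Ranking these from longest: Paleoproterozoic > Neoproterozoic > Eoarchean > Mesoarchean > Cenozoic.
Position 4 in that ranking is Mesoarchean, which lasted 400 Myr.

Mesoarchean, 400 million years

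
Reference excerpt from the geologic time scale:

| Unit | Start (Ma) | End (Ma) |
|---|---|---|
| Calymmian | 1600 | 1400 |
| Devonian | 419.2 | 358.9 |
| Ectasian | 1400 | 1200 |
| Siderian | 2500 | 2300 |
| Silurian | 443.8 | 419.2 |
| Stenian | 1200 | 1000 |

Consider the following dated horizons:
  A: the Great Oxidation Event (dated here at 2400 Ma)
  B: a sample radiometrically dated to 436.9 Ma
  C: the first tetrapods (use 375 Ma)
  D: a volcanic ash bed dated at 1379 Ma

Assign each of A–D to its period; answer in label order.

A — Siderian; B — Silurian; C — Devonian; D — Ectasian

Match each age against the start–end ranges in the excerpt: A = 2400 Ma → Siderian (2500–2300); B = 436.9 Ma → Silurian (443.8–419.2); C = 375 Ma → Devonian (419.2–358.9); D = 1379 Ma → Ectasian (1400–1200).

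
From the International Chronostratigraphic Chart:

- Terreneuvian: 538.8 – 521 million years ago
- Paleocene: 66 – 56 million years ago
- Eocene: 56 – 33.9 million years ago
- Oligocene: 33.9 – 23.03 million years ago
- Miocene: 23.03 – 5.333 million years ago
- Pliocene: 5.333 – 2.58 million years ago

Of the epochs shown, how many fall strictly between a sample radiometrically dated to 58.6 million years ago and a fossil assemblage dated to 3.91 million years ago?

3

58.6 Ma sits inside the Paleocene (66–56) and 3.91 Ma inside the Pliocene (5.333–2.58); neither of those is wholly between the two dates.
The listed epochs lying completely between them are Eocene, Oligocene, Miocene — 3 in all.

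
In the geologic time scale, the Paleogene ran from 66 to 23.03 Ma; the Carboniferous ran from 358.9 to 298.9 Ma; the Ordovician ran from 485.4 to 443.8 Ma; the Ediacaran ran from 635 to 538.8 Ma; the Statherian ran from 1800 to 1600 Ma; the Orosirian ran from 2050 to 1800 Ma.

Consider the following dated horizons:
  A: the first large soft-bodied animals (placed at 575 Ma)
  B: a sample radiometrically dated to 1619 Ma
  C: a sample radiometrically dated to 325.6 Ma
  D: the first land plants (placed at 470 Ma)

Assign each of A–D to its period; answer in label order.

Match each age against the start–end ranges in the excerpt: A = 575 Ma → Ediacaran (635–538.8); B = 1619 Ma → Statherian (1800–1600); C = 325.6 Ma → Carboniferous (358.9–298.9); D = 470 Ma → Ordovician (485.4–443.8).

A — Ediacaran; B — Statherian; C — Carboniferous; D — Ordovician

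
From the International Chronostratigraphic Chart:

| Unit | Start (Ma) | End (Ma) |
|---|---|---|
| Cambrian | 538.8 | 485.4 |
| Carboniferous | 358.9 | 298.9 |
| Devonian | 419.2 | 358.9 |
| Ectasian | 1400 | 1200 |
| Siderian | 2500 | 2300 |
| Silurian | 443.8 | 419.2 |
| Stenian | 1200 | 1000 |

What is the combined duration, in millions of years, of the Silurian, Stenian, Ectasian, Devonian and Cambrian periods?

538.3 million years

Each duration: Silurian = 24.6; Stenian = 200; Ectasian = 200; Devonian = 60.3; Cambrian = 53.4.
Sum: 24.6 + 200 + 200 + 60.3 + 53.4 = 538.3 Myr.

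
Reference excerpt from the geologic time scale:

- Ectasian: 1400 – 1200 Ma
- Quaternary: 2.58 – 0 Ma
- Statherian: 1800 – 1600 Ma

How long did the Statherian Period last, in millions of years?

1800 − 1600 = 200 million years.

200 million years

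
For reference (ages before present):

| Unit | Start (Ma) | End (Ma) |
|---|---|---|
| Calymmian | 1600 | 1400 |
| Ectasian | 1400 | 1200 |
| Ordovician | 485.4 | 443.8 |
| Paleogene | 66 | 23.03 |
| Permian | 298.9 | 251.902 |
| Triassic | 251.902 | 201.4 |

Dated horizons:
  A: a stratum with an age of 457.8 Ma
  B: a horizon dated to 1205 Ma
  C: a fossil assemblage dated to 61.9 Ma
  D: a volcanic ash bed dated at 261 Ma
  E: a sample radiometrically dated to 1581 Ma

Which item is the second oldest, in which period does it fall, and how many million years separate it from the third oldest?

Larger Ma means older, so oldest first: E 1581 > B 1205 > A 457.8 > D 261 > C 61.9.
Counting 2 along gives B (1205 Ma); the excerpt puts that inside the Ectasian, 1400–1200 Ma.
Next in line is A (457.8 Ma), and 1205 − 457.8 = 747.2 Myr.

B, in the Ectasian; 747.2 million years to A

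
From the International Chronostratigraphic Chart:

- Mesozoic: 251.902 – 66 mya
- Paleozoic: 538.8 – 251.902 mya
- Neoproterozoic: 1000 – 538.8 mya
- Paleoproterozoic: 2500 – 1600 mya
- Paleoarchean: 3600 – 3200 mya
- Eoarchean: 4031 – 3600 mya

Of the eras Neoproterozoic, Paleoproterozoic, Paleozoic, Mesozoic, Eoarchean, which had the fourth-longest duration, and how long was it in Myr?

Paleozoic, 286.898 million years

Durations: Neoproterozoic 461.2; Paleoproterozoic 900; Paleozoic 286.898; Mesozoic 185.902; Eoarchean 431 Myr.
Sorted longest-first: Paleoproterozoic (900), Neoproterozoic (461.2), Eoarchean (431), Paleozoic (286.898), Mesozoic (185.902).
The fourth longest is Paleozoic at 286.898 Myr.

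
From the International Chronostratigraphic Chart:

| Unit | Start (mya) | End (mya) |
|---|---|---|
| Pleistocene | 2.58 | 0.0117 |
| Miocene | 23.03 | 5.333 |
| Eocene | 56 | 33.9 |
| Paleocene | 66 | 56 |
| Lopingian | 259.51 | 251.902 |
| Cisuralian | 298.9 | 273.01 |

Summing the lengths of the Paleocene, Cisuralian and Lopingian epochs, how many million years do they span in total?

43.498 million years

Each duration: Paleocene = 10; Cisuralian = 25.89; Lopingian = 7.608.
Sum: 10 + 25.89 + 7.608 = 43.498 Myr.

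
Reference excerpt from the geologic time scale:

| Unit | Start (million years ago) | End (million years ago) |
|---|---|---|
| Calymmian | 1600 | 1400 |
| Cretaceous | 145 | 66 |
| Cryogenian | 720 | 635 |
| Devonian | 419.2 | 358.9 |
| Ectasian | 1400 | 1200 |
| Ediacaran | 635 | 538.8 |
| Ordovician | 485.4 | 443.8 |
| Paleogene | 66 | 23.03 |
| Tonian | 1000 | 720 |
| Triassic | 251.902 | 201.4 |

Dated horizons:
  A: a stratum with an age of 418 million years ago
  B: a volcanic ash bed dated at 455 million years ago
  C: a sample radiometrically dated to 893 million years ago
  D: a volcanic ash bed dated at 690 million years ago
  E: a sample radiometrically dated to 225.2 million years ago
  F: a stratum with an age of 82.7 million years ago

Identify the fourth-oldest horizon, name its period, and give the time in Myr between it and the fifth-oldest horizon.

A, in the Devonian; 192.8 million years to E

Larger Ma means older, so oldest first: C 893 > D 690 > B 455 > A 418 > E 225.2 > F 82.7.
Counting 4 along gives A (418 Ma); the excerpt puts that inside the Devonian, 419.2–358.9 Ma.
Next in line is E (225.2 Ma), and 418 − 225.2 = 192.8 Myr.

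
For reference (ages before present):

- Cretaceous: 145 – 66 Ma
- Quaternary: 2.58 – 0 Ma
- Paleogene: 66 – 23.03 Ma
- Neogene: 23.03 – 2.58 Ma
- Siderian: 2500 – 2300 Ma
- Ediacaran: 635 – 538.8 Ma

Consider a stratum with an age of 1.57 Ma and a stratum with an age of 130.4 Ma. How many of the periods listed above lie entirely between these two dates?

The older date is 130.4 Ma and the younger is 1.57 Ma.
Periods with start < 130.4 and end > 1.57 Ma: Paleogene (66–23.03), Neogene (23.03–2.58).
That is 2 complete periods.

2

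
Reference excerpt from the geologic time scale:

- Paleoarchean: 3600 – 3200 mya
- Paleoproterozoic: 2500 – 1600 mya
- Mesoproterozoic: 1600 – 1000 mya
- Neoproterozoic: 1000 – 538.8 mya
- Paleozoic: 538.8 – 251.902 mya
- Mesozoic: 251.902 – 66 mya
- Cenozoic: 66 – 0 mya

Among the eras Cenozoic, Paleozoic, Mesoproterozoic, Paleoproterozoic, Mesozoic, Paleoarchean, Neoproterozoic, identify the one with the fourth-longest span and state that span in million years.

Durations: Cenozoic 66; Paleozoic 286.898; Mesoproterozoic 600; Paleoproterozoic 900; Mesozoic 185.902; Paleoarchean 400; Neoproterozoic 461.2 Myr.
Sorted longest-first: Paleoproterozoic (900), Mesoproterozoic (600), Neoproterozoic (461.2), Paleoarchean (400), Paleozoic (286.898), Mesozoic (185.902), Cenozoic (66).
The fourth longest is Paleoarchean at 400 Myr.

Paleoarchean, 400 million years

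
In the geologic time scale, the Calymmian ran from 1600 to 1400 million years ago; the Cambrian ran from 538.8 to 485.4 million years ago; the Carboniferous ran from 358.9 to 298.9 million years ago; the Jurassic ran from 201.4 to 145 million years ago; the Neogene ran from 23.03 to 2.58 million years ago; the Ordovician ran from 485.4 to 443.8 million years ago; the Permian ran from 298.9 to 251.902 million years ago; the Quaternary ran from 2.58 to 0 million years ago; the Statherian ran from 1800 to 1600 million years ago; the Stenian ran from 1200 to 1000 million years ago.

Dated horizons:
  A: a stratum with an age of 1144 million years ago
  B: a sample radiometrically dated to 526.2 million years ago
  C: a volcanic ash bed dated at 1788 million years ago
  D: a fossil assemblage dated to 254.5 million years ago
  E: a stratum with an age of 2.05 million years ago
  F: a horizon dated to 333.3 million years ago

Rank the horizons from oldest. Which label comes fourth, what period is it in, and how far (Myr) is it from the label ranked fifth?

F, in the Carboniferous; 78.8 million years to D

Larger Ma means older, so oldest first: C 1788 > A 1144 > B 526.2 > F 333.3 > D 254.5 > E 2.05.
Counting 4 along gives F (333.3 Ma); the excerpt puts that inside the Carboniferous, 358.9–298.9 Ma.
Next in line is D (254.5 Ma), and 333.3 − 254.5 = 78.8 Myr.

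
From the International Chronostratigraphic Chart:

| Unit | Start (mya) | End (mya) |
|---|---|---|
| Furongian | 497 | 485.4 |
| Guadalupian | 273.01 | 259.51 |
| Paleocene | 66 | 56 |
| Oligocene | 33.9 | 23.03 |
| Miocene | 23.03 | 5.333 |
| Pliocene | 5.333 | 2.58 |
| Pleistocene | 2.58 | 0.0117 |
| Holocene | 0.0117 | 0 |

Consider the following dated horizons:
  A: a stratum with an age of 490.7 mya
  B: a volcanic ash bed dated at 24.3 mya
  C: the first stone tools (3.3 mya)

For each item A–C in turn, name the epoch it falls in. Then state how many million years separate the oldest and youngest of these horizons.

Match each age against the start–end ranges in the excerpt: A = 490.7 Ma → Furongian (497–485.4); B = 24.3 Ma → Oligocene (33.9–23.03); C = 3.3 Ma → Pliocene (5.333–2.58).
The largest age is 490.7 Ma and the smallest is 3.3 Ma; their difference is 487.4 Myr.

A — Furongian; B — Oligocene; C — Pliocene; span 487.4 million years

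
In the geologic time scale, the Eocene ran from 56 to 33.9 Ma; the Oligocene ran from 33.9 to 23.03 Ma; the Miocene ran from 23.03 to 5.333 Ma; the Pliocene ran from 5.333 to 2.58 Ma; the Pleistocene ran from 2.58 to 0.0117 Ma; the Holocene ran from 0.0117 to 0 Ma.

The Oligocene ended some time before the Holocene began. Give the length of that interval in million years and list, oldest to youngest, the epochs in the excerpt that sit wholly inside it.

23.0183 million years; Miocene, Pliocene, Pleistocene

End of Oligocene = 23.03 Ma; start of Holocene = 0.0117 Ma.
Gap = 23.03 − 0.0117 = 23.0183 Myr.
Epochs wholly inside 23.03–0.0117 Ma: Miocene (23.03–5.333), Pliocene (5.333–2.58), Pleistocene (2.58–0.0117).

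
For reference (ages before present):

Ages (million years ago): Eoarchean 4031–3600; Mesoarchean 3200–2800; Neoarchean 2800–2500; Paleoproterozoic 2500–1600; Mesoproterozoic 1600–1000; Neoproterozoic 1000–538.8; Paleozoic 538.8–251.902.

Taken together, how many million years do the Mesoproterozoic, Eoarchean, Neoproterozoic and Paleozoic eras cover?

1779.098 million years

Duration is start − end for each: (1600 − 1000) + (4031 − 3600) + (1000 − 538.8) + (538.8 − 251.902).
That is 600 + 431 + 461.2 + 286.898, which totals 1779.098 million years.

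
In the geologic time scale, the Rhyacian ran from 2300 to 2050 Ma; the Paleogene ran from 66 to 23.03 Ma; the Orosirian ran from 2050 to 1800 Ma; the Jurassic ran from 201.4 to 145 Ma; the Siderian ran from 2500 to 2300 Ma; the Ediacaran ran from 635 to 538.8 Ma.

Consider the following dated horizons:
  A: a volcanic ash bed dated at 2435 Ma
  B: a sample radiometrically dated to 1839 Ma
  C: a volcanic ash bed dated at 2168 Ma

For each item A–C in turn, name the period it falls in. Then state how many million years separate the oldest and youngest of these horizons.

A — Siderian; B — Orosirian; C — Rhyacian; span 596 million years

Match each age against the start–end ranges in the excerpt: A = 2435 Ma → Siderian (2500–2300); B = 1839 Ma → Orosirian (2050–1800); C = 2168 Ma → Rhyacian (2300–2050).
The largest age is 2435 Ma and the smallest is 1839 Ma; their difference is 596 Myr.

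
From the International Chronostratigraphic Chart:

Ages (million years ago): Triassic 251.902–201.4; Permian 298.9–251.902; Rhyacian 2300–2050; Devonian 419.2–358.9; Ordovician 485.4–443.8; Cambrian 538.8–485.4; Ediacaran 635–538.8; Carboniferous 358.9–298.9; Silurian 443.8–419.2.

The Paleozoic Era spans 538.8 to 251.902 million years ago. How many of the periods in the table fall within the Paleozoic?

6

Periods inside 538.8–251.902 Ma: Cambrian, Ordovician, Silurian, Devonian, Carboniferous, Permian — 6 in total.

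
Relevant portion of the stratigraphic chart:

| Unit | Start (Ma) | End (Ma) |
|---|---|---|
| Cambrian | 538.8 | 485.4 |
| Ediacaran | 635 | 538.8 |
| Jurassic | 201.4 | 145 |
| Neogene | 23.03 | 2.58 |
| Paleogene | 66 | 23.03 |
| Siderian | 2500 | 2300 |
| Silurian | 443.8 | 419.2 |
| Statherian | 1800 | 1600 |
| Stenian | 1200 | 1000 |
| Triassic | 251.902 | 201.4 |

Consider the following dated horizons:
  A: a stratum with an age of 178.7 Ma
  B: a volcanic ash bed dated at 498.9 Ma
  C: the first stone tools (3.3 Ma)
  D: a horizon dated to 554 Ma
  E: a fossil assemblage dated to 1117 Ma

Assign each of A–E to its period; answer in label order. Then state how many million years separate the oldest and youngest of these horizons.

Match each age against the start–end ranges in the excerpt: A = 178.7 Ma → Jurassic (201.4–145); B = 498.9 Ma → Cambrian (538.8–485.4); C = 3.3 Ma → Neogene (23.03–2.58); D = 554 Ma → Ediacaran (635–538.8); E = 1117 Ma → Stenian (1200–1000).
The largest age is 1117 Ma and the smallest is 3.3 Ma; their difference is 1113.7 Myr.

A — Jurassic; B — Cambrian; C — Neogene; D — Ediacaran; E — Stenian; span 1113.7 million years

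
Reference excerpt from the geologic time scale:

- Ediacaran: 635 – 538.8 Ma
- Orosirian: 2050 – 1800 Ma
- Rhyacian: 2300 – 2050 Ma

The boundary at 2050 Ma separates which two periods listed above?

The Rhyacian ends at 2050 Ma and the Orosirian begins at 2050 Ma, so they share that boundary.

Rhyacian and Orosirian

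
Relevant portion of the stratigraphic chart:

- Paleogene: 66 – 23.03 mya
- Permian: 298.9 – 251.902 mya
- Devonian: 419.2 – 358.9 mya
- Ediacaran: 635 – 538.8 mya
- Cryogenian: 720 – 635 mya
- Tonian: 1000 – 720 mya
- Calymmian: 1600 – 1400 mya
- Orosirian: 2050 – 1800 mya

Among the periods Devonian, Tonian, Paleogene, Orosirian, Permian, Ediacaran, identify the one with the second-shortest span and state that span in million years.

Durations: Devonian 60.3; Tonian 280; Paleogene 42.97; Orosirian 250; Permian 46.998; Ediacaran 96.2 Myr.
Sorted shortest-first: Paleogene (42.97), Permian (46.998), Devonian (60.3), Ediacaran (96.2), Orosirian (250), Tonian (280).
The second shortest is Permian at 46.998 Myr.

Permian, 46.998 million years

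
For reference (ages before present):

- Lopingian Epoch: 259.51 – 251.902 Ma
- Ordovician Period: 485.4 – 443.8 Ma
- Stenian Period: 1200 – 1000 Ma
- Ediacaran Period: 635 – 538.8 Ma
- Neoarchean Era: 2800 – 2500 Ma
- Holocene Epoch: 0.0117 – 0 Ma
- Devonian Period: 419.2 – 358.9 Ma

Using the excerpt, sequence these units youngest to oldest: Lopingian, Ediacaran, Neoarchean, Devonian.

Sorting by start age (ascending Ma, since larger Ma = older): Lopingian began 259.51, Devonian began 419.2, Ediacaran began 635, Neoarchean began 2800.

Lopingian, Devonian, Ediacaran, Neoarchean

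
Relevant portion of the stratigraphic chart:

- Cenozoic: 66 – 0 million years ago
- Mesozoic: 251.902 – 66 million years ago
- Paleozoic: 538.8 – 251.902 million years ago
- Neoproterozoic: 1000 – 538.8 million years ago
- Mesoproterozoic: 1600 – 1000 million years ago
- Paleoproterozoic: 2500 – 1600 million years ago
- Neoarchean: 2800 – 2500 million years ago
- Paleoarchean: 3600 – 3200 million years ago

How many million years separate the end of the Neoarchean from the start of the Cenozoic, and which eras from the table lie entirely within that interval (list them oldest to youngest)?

End of Neoarchean = 2500 Ma; start of Cenozoic = 66 Ma.
Gap = 2500 − 66 = 2434 Myr.
Eras wholly inside 2500–66 Ma: Paleoproterozoic (2500–1600), Mesoproterozoic (1600–1000), Neoproterozoic (1000–538.8), Paleozoic (538.8–251.902), Mesozoic (251.902–66).

2434 million years; Paleoproterozoic, Mesoproterozoic, Neoproterozoic, Paleozoic, Mesozoic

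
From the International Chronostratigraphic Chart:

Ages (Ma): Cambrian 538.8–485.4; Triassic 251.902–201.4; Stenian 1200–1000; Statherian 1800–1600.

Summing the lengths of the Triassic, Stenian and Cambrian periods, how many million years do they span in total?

303.902 million years

Each duration: Triassic = 50.502; Stenian = 200; Cambrian = 53.4.
Sum: 50.502 + 200 + 53.4 = 303.902 Myr.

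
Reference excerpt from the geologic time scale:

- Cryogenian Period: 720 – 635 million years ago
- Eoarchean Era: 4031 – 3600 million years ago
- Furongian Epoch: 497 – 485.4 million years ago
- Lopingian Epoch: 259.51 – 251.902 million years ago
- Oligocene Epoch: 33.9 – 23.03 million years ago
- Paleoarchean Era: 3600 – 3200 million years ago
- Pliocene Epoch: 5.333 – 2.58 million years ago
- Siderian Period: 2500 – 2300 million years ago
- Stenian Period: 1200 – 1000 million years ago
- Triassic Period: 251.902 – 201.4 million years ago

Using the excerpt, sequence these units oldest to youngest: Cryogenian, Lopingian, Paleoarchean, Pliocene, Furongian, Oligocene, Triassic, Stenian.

Paleoarchean, Stenian, Cryogenian, Furongian, Lopingian, Triassic, Oligocene, Pliocene

Sorting by start age (descending Ma, since larger Ma = older): Paleoarchean began 3600, Stenian began 1200, Cryogenian began 720, Furongian began 497, Lopingian began 259.51, Triassic began 251.902, Oligocene began 33.9, Pliocene began 5.333.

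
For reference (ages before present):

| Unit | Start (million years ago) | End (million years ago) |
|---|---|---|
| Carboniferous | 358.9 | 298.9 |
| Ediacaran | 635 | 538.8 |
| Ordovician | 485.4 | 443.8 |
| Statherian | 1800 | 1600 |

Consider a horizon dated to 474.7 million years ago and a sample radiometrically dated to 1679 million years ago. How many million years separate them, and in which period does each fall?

1204.3 million years apart; the first in the Ordovician, the second in the Statherian

Elapsed time: 1679 − 474.7 = 1204.3 Myr.
474.7 Ma lies within 485.4–443.8 Ma: Ordovician.
1679 Ma lies within 1800–1600 Ma: Statherian.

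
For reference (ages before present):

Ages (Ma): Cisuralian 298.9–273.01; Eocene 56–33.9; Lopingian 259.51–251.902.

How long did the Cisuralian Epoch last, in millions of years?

298.9 − 273.01 = 25.89 million years.

25.89 million years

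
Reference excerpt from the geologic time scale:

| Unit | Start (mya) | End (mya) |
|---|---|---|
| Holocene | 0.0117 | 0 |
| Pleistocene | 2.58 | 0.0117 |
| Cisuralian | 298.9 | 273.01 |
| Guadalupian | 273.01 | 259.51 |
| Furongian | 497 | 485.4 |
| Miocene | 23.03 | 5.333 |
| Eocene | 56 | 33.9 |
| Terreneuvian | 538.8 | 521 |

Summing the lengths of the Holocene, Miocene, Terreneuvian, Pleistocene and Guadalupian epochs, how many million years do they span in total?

Each duration: Holocene = 0.0117; Miocene = 17.697; Terreneuvian = 17.8; Pleistocene = 2.5683; Guadalupian = 13.5.
Sum: 0.0117 + 17.697 + 17.8 + 2.5683 + 13.5 = 51.577 Myr.

51.577 million years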